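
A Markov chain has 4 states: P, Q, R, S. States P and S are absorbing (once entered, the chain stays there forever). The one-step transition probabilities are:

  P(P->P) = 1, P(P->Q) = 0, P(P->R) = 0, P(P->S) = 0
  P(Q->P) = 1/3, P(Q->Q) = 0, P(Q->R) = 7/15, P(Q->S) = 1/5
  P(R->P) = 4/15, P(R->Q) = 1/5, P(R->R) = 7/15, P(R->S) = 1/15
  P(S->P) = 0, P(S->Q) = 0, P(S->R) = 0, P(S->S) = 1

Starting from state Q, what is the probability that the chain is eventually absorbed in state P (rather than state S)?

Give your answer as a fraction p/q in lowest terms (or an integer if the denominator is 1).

Let a_i = P(absorbed in P | start in state i).
Boundary conditions: a_P = 1, a_S = 0.
For each transient state i, a_i = sum_j P(i->j) * a_j:
  a_Q = 1/3*a_P + 0*a_Q + 7/15*a_R + 1/5*a_S
  a_R = 4/15*a_P + 1/5*a_Q + 7/15*a_R + 1/15*a_S

Substituting a_P = 1 and a_S = 0, rearrange to (I - Q) a = r where r[i] = P(i -> P):
  [1, -7/15] . (a_Q, a_R) = 1/3
  [-1/5, 8/15] . (a_Q, a_R) = 4/15

Solving yields:
  a_Q = 68/99
  a_R = 25/33

Starting state is Q, so the absorption probability is a_Q = 68/99.

Answer: 68/99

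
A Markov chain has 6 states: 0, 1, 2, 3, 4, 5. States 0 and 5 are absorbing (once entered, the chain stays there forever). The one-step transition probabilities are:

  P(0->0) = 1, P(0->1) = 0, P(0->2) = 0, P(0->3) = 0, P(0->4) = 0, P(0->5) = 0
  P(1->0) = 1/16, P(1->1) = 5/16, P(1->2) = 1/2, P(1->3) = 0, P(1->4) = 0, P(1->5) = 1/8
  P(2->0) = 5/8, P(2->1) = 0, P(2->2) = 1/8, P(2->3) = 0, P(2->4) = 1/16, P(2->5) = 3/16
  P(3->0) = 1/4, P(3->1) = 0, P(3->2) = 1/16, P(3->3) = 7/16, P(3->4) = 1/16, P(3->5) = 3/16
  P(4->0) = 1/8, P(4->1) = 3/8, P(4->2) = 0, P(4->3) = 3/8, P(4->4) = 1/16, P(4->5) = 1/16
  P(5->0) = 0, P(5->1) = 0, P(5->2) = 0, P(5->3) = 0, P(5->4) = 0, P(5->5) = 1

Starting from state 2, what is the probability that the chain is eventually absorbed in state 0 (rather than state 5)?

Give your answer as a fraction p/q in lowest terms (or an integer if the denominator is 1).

Let a_i = P(absorbed in 0 | start in state i).
Boundary conditions: a_0 = 1, a_5 = 0.
For each transient state i, a_i = sum_j P(i->j) * a_j:
  a_1 = 1/16*a_0 + 5/16*a_1 + 1/2*a_2 + 0*a_3 + 0*a_4 + 1/8*a_5
  a_2 = 5/8*a_0 + 0*a_1 + 1/8*a_2 + 0*a_3 + 1/16*a_4 + 3/16*a_5
  a_3 = 1/4*a_0 + 0*a_1 + 1/16*a_2 + 7/16*a_3 + 1/16*a_4 + 3/16*a_5
  a_4 = 1/8*a_0 + 3/8*a_1 + 0*a_2 + 3/8*a_3 + 1/16*a_4 + 1/16*a_5

Substituting a_0 = 1 and a_5 = 0, rearrange to (I - Q) a = r where r[i] = P(i -> 0):
  [11/16, -1/2, 0, 0] . (a_1, a_2, a_3, a_4) = 1/16
  [0, 7/8, 0, -1/16] . (a_1, a_2, a_3, a_4) = 5/8
  [0, -1/16, 9/16, -1/16] . (a_1, a_2, a_3, a_4) = 1/4
  [-3/8, 0, -3/8, 15/16] . (a_1, a_2, a_3, a_4) = 1/8

Solving yields:
  a_1 = 173/269
  a_2 = 817/1076
  a_3 = 1933/3228
  a_4 = 339/538

Starting state is 2, so the absorption probability is a_2 = 817/1076.

Answer: 817/1076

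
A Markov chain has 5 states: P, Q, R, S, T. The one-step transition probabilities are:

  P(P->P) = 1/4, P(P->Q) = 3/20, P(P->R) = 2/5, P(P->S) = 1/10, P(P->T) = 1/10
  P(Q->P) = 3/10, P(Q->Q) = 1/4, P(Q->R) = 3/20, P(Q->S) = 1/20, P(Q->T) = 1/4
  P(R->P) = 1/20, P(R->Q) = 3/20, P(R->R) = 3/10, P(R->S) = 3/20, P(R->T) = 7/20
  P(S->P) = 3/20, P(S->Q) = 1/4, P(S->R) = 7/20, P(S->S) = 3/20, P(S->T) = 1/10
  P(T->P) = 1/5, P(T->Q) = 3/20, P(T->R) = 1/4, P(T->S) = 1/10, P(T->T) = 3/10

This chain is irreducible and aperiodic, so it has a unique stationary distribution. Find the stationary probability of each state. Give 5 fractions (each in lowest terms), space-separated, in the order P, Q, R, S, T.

Answer: 22639/126714 22679/126714 36011/126714 2340/21119 31345/126714

Derivation:
The stationary distribution satisfies pi = pi * P, i.e.:
  pi_P = 1/4*pi_P + 3/10*pi_Q + 1/20*pi_R + 3/20*pi_S + 1/5*pi_T
  pi_Q = 3/20*pi_P + 1/4*pi_Q + 3/20*pi_R + 1/4*pi_S + 3/20*pi_T
  pi_R = 2/5*pi_P + 3/20*pi_Q + 3/10*pi_R + 7/20*pi_S + 1/4*pi_T
  pi_S = 1/10*pi_P + 1/20*pi_Q + 3/20*pi_R + 3/20*pi_S + 1/10*pi_T
  pi_T = 1/10*pi_P + 1/4*pi_Q + 7/20*pi_R + 1/10*pi_S + 3/10*pi_T
with normalization: pi_P + pi_Q + pi_R + pi_S + pi_T = 1.

Using the first 4 balance equations plus normalization, the linear system A*pi = b is:
  [-3/4, 3/10, 1/20, 3/20, 1/5] . pi = 0
  [3/20, -3/4, 3/20, 1/4, 3/20] . pi = 0
  [2/5, 3/20, -7/10, 7/20, 1/4] . pi = 0
  [1/10, 1/20, 3/20, -17/20, 1/10] . pi = 0
  [1, 1, 1, 1, 1] . pi = 1

Solving yields:
  pi_P = 22639/126714
  pi_Q = 22679/126714
  pi_R = 36011/126714
  pi_S = 2340/21119
  pi_T = 31345/126714

Verification (pi * P):
  22639/126714*1/4 + 22679/126714*3/10 + 36011/126714*1/20 + 2340/21119*3/20 + 31345/126714*1/5 = 22639/126714 = pi_P  (ok)
  22639/126714*3/20 + 22679/126714*1/4 + 36011/126714*3/20 + 2340/21119*1/4 + 31345/126714*3/20 = 22679/126714 = pi_Q  (ok)
  22639/126714*2/5 + 22679/126714*3/20 + 36011/126714*3/10 + 2340/21119*7/20 + 31345/126714*1/4 = 36011/126714 = pi_R  (ok)
  22639/126714*1/10 + 22679/126714*1/20 + 36011/126714*3/20 + 2340/21119*3/20 + 31345/126714*1/10 = 2340/21119 = pi_S  (ok)
  22639/126714*1/10 + 22679/126714*1/4 + 36011/126714*7/20 + 2340/21119*1/10 + 31345/126714*3/10 = 31345/126714 = pi_T  (ok)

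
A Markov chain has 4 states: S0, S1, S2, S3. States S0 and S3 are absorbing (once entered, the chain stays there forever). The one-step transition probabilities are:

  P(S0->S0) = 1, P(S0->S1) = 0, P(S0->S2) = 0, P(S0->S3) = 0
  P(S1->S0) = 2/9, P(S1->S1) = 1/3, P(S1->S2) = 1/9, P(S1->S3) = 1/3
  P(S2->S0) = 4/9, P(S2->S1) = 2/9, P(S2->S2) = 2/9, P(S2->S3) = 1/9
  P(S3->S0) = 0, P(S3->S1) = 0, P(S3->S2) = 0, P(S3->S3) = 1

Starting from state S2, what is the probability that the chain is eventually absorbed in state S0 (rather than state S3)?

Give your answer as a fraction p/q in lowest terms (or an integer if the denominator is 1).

Answer: 7/10

Derivation:
Let a_i = P(absorbed in S0 | start in state i).
Boundary conditions: a_S0 = 1, a_S3 = 0.
For each transient state i, a_i = sum_j P(i->j) * a_j:
  a_S1 = 2/9*a_S0 + 1/3*a_S1 + 1/9*a_S2 + 1/3*a_S3
  a_S2 = 4/9*a_S0 + 2/9*a_S1 + 2/9*a_S2 + 1/9*a_S3

Substituting a_S0 = 1 and a_S3 = 0, rearrange to (I - Q) a = r where r[i] = P(i -> S0):
  [2/3, -1/9] . (a_S1, a_S2) = 2/9
  [-2/9, 7/9] . (a_S1, a_S2) = 4/9

Solving yields:
  a_S1 = 9/20
  a_S2 = 7/10

Starting state is S2, so the absorption probability is a_S2 = 7/10.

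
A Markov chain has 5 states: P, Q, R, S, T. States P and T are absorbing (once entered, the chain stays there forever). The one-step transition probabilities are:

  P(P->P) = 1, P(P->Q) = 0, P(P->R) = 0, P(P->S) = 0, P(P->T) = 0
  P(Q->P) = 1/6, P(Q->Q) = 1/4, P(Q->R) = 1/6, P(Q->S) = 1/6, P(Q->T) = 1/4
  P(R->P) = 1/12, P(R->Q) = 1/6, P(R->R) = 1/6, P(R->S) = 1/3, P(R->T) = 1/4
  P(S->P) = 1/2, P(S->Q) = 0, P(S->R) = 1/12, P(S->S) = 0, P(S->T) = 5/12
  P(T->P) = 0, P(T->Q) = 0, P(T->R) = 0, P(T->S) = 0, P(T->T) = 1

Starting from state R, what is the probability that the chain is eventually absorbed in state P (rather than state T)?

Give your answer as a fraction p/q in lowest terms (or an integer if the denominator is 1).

Answer: 99/248

Derivation:
Let a_i = P(absorbed in P | start in state i).
Boundary conditions: a_P = 1, a_T = 0.
For each transient state i, a_i = sum_j P(i->j) * a_j:
  a_Q = 1/6*a_P + 1/4*a_Q + 1/6*a_R + 1/6*a_S + 1/4*a_T
  a_R = 1/12*a_P + 1/6*a_Q + 1/6*a_R + 1/3*a_S + 1/4*a_T
  a_S = 1/2*a_P + 0*a_Q + 1/12*a_R + 0*a_S + 5/12*a_T

Substituting a_P = 1 and a_T = 0, rearrange to (I - Q) a = r where r[i] = P(i -> P):
  [3/4, -1/6, -1/6] . (a_Q, a_R, a_S) = 1/6
  [-1/6, 5/6, -1/3] . (a_Q, a_R, a_S) = 1/12
  [0, -1/12, 1] . (a_Q, a_R, a_S) = 1/2

Solving yields:
  a_Q = 213/496
  a_R = 99/248
  a_S = 529/992

Starting state is R, so the absorption probability is a_R = 99/248.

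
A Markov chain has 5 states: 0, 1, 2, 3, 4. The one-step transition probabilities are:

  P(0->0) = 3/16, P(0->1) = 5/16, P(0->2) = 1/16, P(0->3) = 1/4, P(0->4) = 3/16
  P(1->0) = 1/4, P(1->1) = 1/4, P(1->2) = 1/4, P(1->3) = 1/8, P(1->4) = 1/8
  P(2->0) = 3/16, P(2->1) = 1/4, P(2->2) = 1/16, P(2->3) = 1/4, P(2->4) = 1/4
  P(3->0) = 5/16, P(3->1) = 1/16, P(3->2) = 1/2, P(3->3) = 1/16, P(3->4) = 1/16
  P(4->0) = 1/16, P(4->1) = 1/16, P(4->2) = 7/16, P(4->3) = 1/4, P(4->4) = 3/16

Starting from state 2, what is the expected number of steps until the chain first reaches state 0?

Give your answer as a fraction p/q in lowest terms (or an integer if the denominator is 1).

Let h_i = expected steps to first reach 0 from state i.
Boundary: h_0 = 0.
First-step equations for the other states:
  h_1 = 1 + 1/4*h_0 + 1/4*h_1 + 1/4*h_2 + 1/8*h_3 + 1/8*h_4
  h_2 = 1 + 3/16*h_0 + 1/4*h_1 + 1/16*h_2 + 1/4*h_3 + 1/4*h_4
  h_3 = 1 + 5/16*h_0 + 1/16*h_1 + 1/2*h_2 + 1/16*h_3 + 1/16*h_4
  h_4 = 1 + 1/16*h_0 + 1/16*h_1 + 7/16*h_2 + 1/4*h_3 + 3/16*h_4

Substituting h_0 = 0 and rearranging gives the linear system (I - Q) h = 1:
  [3/4, -1/4, -1/8, -1/8] . (h_1, h_2, h_3, h_4) = 1
  [-1/4, 15/16, -1/4, -1/4] . (h_1, h_2, h_3, h_4) = 1
  [-1/16, -1/2, 15/16, -1/16] . (h_1, h_2, h_3, h_4) = 1
  [-1/16, -7/16, -1/4, 13/16] . (h_1, h_2, h_3, h_4) = 1

Solving yields:
  h_1 = 37208/7959
  h_2 = 5680/1137
  h_3 = 5024/1137
  h_4 = 44888/7959

Starting state is 2, so the expected hitting time is h_2 = 5680/1137.

Answer: 5680/1137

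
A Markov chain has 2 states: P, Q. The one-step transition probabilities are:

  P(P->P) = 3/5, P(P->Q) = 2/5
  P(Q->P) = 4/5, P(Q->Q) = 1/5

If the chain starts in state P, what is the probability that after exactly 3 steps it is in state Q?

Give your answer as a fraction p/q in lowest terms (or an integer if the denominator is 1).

Answer: 42/125

Derivation:
Computing P^3 by repeated multiplication:
P^1 =
  P: [3/5, 2/5]
  Q: [4/5, 1/5]
P^2 =
  P: [17/25, 8/25]
  Q: [16/25, 9/25]
P^3 =
  P: [83/125, 42/125]
  Q: [84/125, 41/125]

(P^3)[P -> Q] = 42/125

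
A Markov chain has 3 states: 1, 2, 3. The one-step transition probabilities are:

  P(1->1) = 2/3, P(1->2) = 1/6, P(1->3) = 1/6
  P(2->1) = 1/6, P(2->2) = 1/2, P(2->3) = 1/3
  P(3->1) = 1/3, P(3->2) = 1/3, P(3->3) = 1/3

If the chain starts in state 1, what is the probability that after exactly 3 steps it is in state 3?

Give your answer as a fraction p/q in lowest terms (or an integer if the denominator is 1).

Answer: 53/216

Derivation:
Computing P^3 by repeated multiplication:
P^1 =
  1: [2/3, 1/6, 1/6]
  2: [1/6, 1/2, 1/3]
  3: [1/3, 1/3, 1/3]
P^2 =
  1: [19/36, 1/4, 2/9]
  2: [11/36, 7/18, 11/36]
  3: [7/18, 1/3, 5/18]
P^3 =
  1: [101/216, 31/108, 53/216]
  2: [10/27, 25/72, 61/216]
  3: [11/27, 35/108, 29/108]

(P^3)[1 -> 3] = 53/216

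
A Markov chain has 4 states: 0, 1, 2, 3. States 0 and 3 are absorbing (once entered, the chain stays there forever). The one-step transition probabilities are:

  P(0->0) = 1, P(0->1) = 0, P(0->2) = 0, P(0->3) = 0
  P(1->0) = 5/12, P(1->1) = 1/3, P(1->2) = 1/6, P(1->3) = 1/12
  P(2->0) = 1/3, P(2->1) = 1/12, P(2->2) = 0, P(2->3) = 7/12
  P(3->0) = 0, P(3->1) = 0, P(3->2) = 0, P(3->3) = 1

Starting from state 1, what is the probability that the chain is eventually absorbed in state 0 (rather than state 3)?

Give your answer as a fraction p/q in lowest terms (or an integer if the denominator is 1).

Let a_i = P(absorbed in 0 | start in state i).
Boundary conditions: a_0 = 1, a_3 = 0.
For each transient state i, a_i = sum_j P(i->j) * a_j:
  a_1 = 5/12*a_0 + 1/3*a_1 + 1/6*a_2 + 1/12*a_3
  a_2 = 1/3*a_0 + 1/12*a_1 + 0*a_2 + 7/12*a_3

Substituting a_0 = 1 and a_3 = 0, rearrange to (I - Q) a = r where r[i] = P(i -> 0):
  [2/3, -1/6] . (a_1, a_2) = 5/12
  [-1/12, 1] . (a_1, a_2) = 1/3

Solving yields:
  a_1 = 34/47
  a_2 = 37/94

Starting state is 1, so the absorption probability is a_1 = 34/47.

Answer: 34/47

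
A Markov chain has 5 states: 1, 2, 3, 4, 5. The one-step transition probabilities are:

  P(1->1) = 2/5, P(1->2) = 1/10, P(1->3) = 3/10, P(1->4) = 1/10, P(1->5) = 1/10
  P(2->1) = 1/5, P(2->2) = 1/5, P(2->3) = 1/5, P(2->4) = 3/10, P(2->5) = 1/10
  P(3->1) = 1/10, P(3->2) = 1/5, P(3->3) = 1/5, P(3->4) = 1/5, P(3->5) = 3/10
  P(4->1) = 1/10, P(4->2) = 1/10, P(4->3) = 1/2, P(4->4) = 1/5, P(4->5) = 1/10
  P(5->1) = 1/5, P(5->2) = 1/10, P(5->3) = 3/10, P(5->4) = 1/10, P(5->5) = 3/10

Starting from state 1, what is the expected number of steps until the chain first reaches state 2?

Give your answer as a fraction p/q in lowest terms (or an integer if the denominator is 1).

Let h_i = expected steps to first reach 2 from state i.
Boundary: h_2 = 0.
First-step equations for the other states:
  h_1 = 1 + 2/5*h_1 + 1/10*h_2 + 3/10*h_3 + 1/10*h_4 + 1/10*h_5
  h_3 = 1 + 1/10*h_1 + 1/5*h_2 + 1/5*h_3 + 1/5*h_4 + 3/10*h_5
  h_4 = 1 + 1/10*h_1 + 1/10*h_2 + 1/2*h_3 + 1/5*h_4 + 1/10*h_5
  h_5 = 1 + 1/5*h_1 + 1/10*h_2 + 3/10*h_3 + 1/10*h_4 + 3/10*h_5

Substituting h_2 = 0 and rearranging gives the linear system (I - Q) h = 1:
  [3/5, -3/10, -1/10, -1/10] . (h_1, h_3, h_4, h_5) = 1
  [-1/10, 4/5, -1/5, -3/10] . (h_1, h_3, h_4, h_5) = 1
  [-1/10, -1/2, 4/5, -1/10] . (h_1, h_3, h_4, h_5) = 1
  [-1/5, -3/10, -1/10, 7/10] . (h_1, h_3, h_4, h_5) = 1

Solving yields:
  h_1 = 485/63
  h_3 = 440/63
  h_4 = 475/63
  h_5 = 485/63

Starting state is 1, so the expected hitting time is h_1 = 485/63.

Answer: 485/63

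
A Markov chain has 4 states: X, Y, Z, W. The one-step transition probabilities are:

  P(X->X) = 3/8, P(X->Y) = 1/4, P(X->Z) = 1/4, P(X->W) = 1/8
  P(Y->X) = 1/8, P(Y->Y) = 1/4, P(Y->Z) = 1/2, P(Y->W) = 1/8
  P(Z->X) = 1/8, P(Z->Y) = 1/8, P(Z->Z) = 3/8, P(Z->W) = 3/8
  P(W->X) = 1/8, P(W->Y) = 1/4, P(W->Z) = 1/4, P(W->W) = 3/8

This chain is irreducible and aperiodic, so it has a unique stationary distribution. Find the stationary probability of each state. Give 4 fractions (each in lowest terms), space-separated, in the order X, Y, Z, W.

Answer: 1/6 6/29 10/29 49/174

Derivation:
The stationary distribution satisfies pi = pi * P, i.e.:
  pi_X = 3/8*pi_X + 1/8*pi_Y + 1/8*pi_Z + 1/8*pi_W
  pi_Y = 1/4*pi_X + 1/4*pi_Y + 1/8*pi_Z + 1/4*pi_W
  pi_Z = 1/4*pi_X + 1/2*pi_Y + 3/8*pi_Z + 1/4*pi_W
  pi_W = 1/8*pi_X + 1/8*pi_Y + 3/8*pi_Z + 3/8*pi_W
with normalization: pi_X + pi_Y + pi_Z + pi_W = 1.

Using the first 3 balance equations plus normalization, the linear system A*pi = b is:
  [-5/8, 1/8, 1/8, 1/8] . pi = 0
  [1/4, -3/4, 1/8, 1/4] . pi = 0
  [1/4, 1/2, -5/8, 1/4] . pi = 0
  [1, 1, 1, 1] . pi = 1

Solving yields:
  pi_X = 1/6
  pi_Y = 6/29
  pi_Z = 10/29
  pi_W = 49/174

Verification (pi * P):
  1/6*3/8 + 6/29*1/8 + 10/29*1/8 + 49/174*1/8 = 1/6 = pi_X  (ok)
  1/6*1/4 + 6/29*1/4 + 10/29*1/8 + 49/174*1/4 = 6/29 = pi_Y  (ok)
  1/6*1/4 + 6/29*1/2 + 10/29*3/8 + 49/174*1/4 = 10/29 = pi_Z  (ok)
  1/6*1/8 + 6/29*1/8 + 10/29*3/8 + 49/174*3/8 = 49/174 = pi_W  (ok)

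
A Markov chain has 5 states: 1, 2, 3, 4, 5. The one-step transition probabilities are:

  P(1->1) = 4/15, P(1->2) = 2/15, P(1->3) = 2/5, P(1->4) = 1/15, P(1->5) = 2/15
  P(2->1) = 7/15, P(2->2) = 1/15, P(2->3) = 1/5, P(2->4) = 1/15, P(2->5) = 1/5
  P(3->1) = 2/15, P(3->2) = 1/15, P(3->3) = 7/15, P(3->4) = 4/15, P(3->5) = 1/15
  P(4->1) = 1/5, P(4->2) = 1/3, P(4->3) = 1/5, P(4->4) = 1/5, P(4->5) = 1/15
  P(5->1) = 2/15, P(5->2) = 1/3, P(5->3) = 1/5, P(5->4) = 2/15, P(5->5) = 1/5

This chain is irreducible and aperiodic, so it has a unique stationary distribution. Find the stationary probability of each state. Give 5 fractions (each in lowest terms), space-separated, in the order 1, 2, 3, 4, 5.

Answer: 1039/4582 719/4582 1533/4582 374/2291 543/4582

Derivation:
The stationary distribution satisfies pi = pi * P, i.e.:
  pi_1 = 4/15*pi_1 + 7/15*pi_2 + 2/15*pi_3 + 1/5*pi_4 + 2/15*pi_5
  pi_2 = 2/15*pi_1 + 1/15*pi_2 + 1/15*pi_3 + 1/3*pi_4 + 1/3*pi_5
  pi_3 = 2/5*pi_1 + 1/5*pi_2 + 7/15*pi_3 + 1/5*pi_4 + 1/5*pi_5
  pi_4 = 1/15*pi_1 + 1/15*pi_2 + 4/15*pi_3 + 1/5*pi_4 + 2/15*pi_5
  pi_5 = 2/15*pi_1 + 1/5*pi_2 + 1/15*pi_3 + 1/15*pi_4 + 1/5*pi_5
with normalization: pi_1 + pi_2 + pi_3 + pi_4 + pi_5 = 1.

Using the first 4 balance equations plus normalization, the linear system A*pi = b is:
  [-11/15, 7/15, 2/15, 1/5, 2/15] . pi = 0
  [2/15, -14/15, 1/15, 1/3, 1/3] . pi = 0
  [2/5, 1/5, -8/15, 1/5, 1/5] . pi = 0
  [1/15, 1/15, 4/15, -4/5, 2/15] . pi = 0
  [1, 1, 1, 1, 1] . pi = 1

Solving yields:
  pi_1 = 1039/4582
  pi_2 = 719/4582
  pi_3 = 1533/4582
  pi_4 = 374/2291
  pi_5 = 543/4582

Verification (pi * P):
  1039/4582*4/15 + 719/4582*7/15 + 1533/4582*2/15 + 374/2291*1/5 + 543/4582*2/15 = 1039/4582 = pi_1  (ok)
  1039/4582*2/15 + 719/4582*1/15 + 1533/4582*1/15 + 374/2291*1/3 + 543/4582*1/3 = 719/4582 = pi_2  (ok)
  1039/4582*2/5 + 719/4582*1/5 + 1533/4582*7/15 + 374/2291*1/5 + 543/4582*1/5 = 1533/4582 = pi_3  (ok)
  1039/4582*1/15 + 719/4582*1/15 + 1533/4582*4/15 + 374/2291*1/5 + 543/4582*2/15 = 374/2291 = pi_4  (ok)
  1039/4582*2/15 + 719/4582*1/5 + 1533/4582*1/15 + 374/2291*1/15 + 543/4582*1/5 = 543/4582 = pi_5  (ok)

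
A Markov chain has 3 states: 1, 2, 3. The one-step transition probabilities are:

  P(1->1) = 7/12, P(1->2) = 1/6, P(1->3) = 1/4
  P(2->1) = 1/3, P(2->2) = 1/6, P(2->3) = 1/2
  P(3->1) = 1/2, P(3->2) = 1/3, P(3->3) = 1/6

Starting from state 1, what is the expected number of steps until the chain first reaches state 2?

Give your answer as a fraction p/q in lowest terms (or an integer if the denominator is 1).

Answer: 39/8

Derivation:
Let h_i = expected steps to first reach 2 from state i.
Boundary: h_2 = 0.
First-step equations for the other states:
  h_1 = 1 + 7/12*h_1 + 1/6*h_2 + 1/4*h_3
  h_3 = 1 + 1/2*h_1 + 1/3*h_2 + 1/6*h_3

Substituting h_2 = 0 and rearranging gives the linear system (I - Q) h = 1:
  [5/12, -1/4] . (h_1, h_3) = 1
  [-1/2, 5/6] . (h_1, h_3) = 1

Solving yields:
  h_1 = 39/8
  h_3 = 33/8

Starting state is 1, so the expected hitting time is h_1 = 39/8.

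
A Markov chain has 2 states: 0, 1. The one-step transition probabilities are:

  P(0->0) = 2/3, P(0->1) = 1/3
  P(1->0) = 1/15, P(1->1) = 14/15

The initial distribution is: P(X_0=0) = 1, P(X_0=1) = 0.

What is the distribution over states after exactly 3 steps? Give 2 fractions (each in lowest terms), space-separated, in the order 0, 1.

Answer: 26/75 49/75

Derivation:
Propagating the distribution step by step (d_{t+1} = d_t * P):
d_0 = (0=1, 1=0)
  d_1[0] = 1*2/3 + 0*1/15 = 2/3
  d_1[1] = 1*1/3 + 0*14/15 = 1/3
d_1 = (0=2/3, 1=1/3)
  d_2[0] = 2/3*2/3 + 1/3*1/15 = 7/15
  d_2[1] = 2/3*1/3 + 1/3*14/15 = 8/15
d_2 = (0=7/15, 1=8/15)
  d_3[0] = 7/15*2/3 + 8/15*1/15 = 26/75
  d_3[1] = 7/15*1/3 + 8/15*14/15 = 49/75
d_3 = (0=26/75, 1=49/75)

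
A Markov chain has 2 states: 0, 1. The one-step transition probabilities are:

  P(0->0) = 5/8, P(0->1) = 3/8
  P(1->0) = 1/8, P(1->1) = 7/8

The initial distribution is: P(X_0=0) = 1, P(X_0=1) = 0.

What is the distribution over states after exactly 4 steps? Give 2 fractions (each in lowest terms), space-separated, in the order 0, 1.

Propagating the distribution step by step (d_{t+1} = d_t * P):
d_0 = (0=1, 1=0)
  d_1[0] = 1*5/8 + 0*1/8 = 5/8
  d_1[1] = 1*3/8 + 0*7/8 = 3/8
d_1 = (0=5/8, 1=3/8)
  d_2[0] = 5/8*5/8 + 3/8*1/8 = 7/16
  d_2[1] = 5/8*3/8 + 3/8*7/8 = 9/16
d_2 = (0=7/16, 1=9/16)
  d_3[0] = 7/16*5/8 + 9/16*1/8 = 11/32
  d_3[1] = 7/16*3/8 + 9/16*7/8 = 21/32
d_3 = (0=11/32, 1=21/32)
  d_4[0] = 11/32*5/8 + 21/32*1/8 = 19/64
  d_4[1] = 11/32*3/8 + 21/32*7/8 = 45/64
d_4 = (0=19/64, 1=45/64)

Answer: 19/64 45/64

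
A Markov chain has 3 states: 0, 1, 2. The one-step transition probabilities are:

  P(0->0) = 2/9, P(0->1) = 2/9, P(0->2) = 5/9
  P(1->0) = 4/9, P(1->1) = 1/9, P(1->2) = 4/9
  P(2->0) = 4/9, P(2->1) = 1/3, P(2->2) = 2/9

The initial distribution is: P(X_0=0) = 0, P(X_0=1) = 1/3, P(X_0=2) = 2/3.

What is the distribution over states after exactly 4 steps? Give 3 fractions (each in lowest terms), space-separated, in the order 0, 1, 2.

Propagating the distribution step by step (d_{t+1} = d_t * P):
d_0 = (0=0, 1=1/3, 2=2/3)
  d_1[0] = 0*2/9 + 1/3*4/9 + 2/3*4/9 = 4/9
  d_1[1] = 0*2/9 + 1/3*1/9 + 2/3*1/3 = 7/27
  d_1[2] = 0*5/9 + 1/3*4/9 + 2/3*2/9 = 8/27
d_1 = (0=4/9, 1=7/27, 2=8/27)
  d_2[0] = 4/9*2/9 + 7/27*4/9 + 8/27*4/9 = 28/81
  d_2[1] = 4/9*2/9 + 7/27*1/9 + 8/27*1/3 = 55/243
  d_2[2] = 4/9*5/9 + 7/27*4/9 + 8/27*2/9 = 104/243
d_2 = (0=28/81, 1=55/243, 2=104/243)
  d_3[0] = 28/81*2/9 + 55/243*4/9 + 104/243*4/9 = 268/729
  d_3[1] = 28/81*2/9 + 55/243*1/9 + 104/243*1/3 = 535/2187
  d_3[2] = 28/81*5/9 + 55/243*4/9 + 104/243*2/9 = 848/2187
d_3 = (0=268/729, 1=535/2187, 2=848/2187)
  d_4[0] = 268/729*2/9 + 535/2187*4/9 + 848/2187*4/9 = 2380/6561
  d_4[1] = 268/729*2/9 + 535/2187*1/9 + 848/2187*1/3 = 4687/19683
  d_4[2] = 268/729*5/9 + 535/2187*4/9 + 848/2187*2/9 = 7856/19683
d_4 = (0=2380/6561, 1=4687/19683, 2=7856/19683)

Answer: 2380/6561 4687/19683 7856/19683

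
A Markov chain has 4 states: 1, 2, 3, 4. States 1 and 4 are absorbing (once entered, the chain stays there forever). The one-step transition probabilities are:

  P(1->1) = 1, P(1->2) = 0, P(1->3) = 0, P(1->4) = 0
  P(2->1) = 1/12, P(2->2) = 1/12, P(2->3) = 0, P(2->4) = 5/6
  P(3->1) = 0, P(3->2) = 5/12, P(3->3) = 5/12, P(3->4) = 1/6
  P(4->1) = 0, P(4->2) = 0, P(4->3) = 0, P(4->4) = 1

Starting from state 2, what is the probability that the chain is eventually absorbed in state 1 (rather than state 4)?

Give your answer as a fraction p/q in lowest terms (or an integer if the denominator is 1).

Answer: 1/11

Derivation:
Let a_i = P(absorbed in 1 | start in state i).
Boundary conditions: a_1 = 1, a_4 = 0.
For each transient state i, a_i = sum_j P(i->j) * a_j:
  a_2 = 1/12*a_1 + 1/12*a_2 + 0*a_3 + 5/6*a_4
  a_3 = 0*a_1 + 5/12*a_2 + 5/12*a_3 + 1/6*a_4

Substituting a_1 = 1 and a_4 = 0, rearrange to (I - Q) a = r where r[i] = P(i -> 1):
  [11/12, 0] . (a_2, a_3) = 1/12
  [-5/12, 7/12] . (a_2, a_3) = 0

Solving yields:
  a_2 = 1/11
  a_3 = 5/77

Starting state is 2, so the absorption probability is a_2 = 1/11.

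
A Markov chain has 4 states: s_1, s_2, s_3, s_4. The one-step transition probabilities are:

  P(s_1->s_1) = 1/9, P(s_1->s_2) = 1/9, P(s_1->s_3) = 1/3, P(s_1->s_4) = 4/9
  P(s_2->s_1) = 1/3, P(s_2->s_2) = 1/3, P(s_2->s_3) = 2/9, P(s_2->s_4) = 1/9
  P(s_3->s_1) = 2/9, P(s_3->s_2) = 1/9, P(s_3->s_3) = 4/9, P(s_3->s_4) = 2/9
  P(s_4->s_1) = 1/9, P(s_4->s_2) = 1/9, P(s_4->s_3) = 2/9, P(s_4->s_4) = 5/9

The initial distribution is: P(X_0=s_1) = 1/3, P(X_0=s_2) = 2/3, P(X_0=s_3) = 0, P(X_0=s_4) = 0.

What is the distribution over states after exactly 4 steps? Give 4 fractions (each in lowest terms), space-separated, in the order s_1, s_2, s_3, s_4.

Propagating the distribution step by step (d_{t+1} = d_t * P):
d_0 = (s_1=1/3, s_2=2/3, s_3=0, s_4=0)
  d_1[s_1] = 1/3*1/9 + 2/3*1/3 + 0*2/9 + 0*1/9 = 7/27
  d_1[s_2] = 1/3*1/9 + 2/3*1/3 + 0*1/9 + 0*1/9 = 7/27
  d_1[s_3] = 1/3*1/3 + 2/3*2/9 + 0*4/9 + 0*2/9 = 7/27
  d_1[s_4] = 1/3*4/9 + 2/3*1/9 + 0*2/9 + 0*5/9 = 2/9
d_1 = (s_1=7/27, s_2=7/27, s_3=7/27, s_4=2/9)
  d_2[s_1] = 7/27*1/9 + 7/27*1/3 + 7/27*2/9 + 2/9*1/9 = 16/81
  d_2[s_2] = 7/27*1/9 + 7/27*1/3 + 7/27*1/9 + 2/9*1/9 = 41/243
  d_2[s_3] = 7/27*1/3 + 7/27*2/9 + 7/27*4/9 + 2/9*2/9 = 25/81
  d_2[s_4] = 7/27*4/9 + 7/27*1/9 + 7/27*2/9 + 2/9*5/9 = 79/243
d_2 = (s_1=16/81, s_2=41/243, s_3=25/81, s_4=79/243)
  d_3[s_1] = 16/81*1/9 + 41/243*1/3 + 25/81*2/9 + 79/243*1/9 = 400/2187
  d_3[s_2] = 16/81*1/9 + 41/243*1/3 + 25/81*1/9 + 79/243*1/9 = 325/2187
  d_3[s_3] = 16/81*1/3 + 41/243*2/9 + 25/81*4/9 + 79/243*2/9 = 76/243
  d_3[s_4] = 16/81*4/9 + 41/243*1/9 + 25/81*2/9 + 79/243*5/9 = 778/2187
d_3 = (s_1=400/2187, s_2=325/2187, s_3=76/243, s_4=778/2187)
  d_4[s_1] = 400/2187*1/9 + 325/2187*1/3 + 76/243*2/9 + 778/2187*1/9 = 3521/19683
  d_4[s_2] = 400/2187*1/9 + 325/2187*1/3 + 76/243*1/9 + 778/2187*1/9 = 2837/19683
  d_4[s_3] = 400/2187*1/3 + 325/2187*2/9 + 76/243*4/9 + 778/2187*2/9 = 6142/19683
  d_4[s_4] = 400/2187*4/9 + 325/2187*1/9 + 76/243*2/9 + 778/2187*5/9 = 7183/19683
d_4 = (s_1=3521/19683, s_2=2837/19683, s_3=6142/19683, s_4=7183/19683)

Answer: 3521/19683 2837/19683 6142/19683 7183/19683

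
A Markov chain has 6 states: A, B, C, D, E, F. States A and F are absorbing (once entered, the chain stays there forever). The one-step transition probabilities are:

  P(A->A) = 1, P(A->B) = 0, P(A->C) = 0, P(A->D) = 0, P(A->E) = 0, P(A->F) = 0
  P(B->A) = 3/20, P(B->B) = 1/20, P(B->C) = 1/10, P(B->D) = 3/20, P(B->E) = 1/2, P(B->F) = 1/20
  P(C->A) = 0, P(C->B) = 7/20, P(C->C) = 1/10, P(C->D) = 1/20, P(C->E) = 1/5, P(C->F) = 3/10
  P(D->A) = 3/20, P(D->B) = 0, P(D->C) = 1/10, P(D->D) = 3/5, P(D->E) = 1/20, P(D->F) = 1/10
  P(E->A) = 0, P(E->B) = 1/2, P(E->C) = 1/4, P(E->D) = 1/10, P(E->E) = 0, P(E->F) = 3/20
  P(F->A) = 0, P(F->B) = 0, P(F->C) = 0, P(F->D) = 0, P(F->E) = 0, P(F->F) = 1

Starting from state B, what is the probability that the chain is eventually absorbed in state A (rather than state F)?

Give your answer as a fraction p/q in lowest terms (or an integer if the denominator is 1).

Let a_i = P(absorbed in A | start in state i).
Boundary conditions: a_A = 1, a_F = 0.
For each transient state i, a_i = sum_j P(i->j) * a_j:
  a_B = 3/20*a_A + 1/20*a_B + 1/10*a_C + 3/20*a_D + 1/2*a_E + 1/20*a_F
  a_C = 0*a_A + 7/20*a_B + 1/10*a_C + 1/20*a_D + 1/5*a_E + 3/10*a_F
  a_D = 3/20*a_A + 0*a_B + 1/10*a_C + 3/5*a_D + 1/20*a_E + 1/10*a_F
  a_E = 0*a_A + 1/2*a_B + 1/4*a_C + 1/10*a_D + 0*a_E + 3/20*a_F

Substituting a_A = 1 and a_F = 0, rearrange to (I - Q) a = r where r[i] = P(i -> A):
  [19/20, -1/10, -3/20, -1/2] . (a_B, a_C, a_D, a_E) = 3/20
  [-7/20, 9/10, -1/20, -1/5] . (a_B, a_C, a_D, a_E) = 0
  [0, -1/10, 2/5, -1/20] . (a_B, a_C, a_D, a_E) = 3/20
  [-1/2, -1/4, -1/10, 1] . (a_B, a_C, a_D, a_E) = 0

Solving yields:
  a_B = 4109/9320
  a_C = 637/2330
  a_D = 905/1864
  a_E = 393/1165

Starting state is B, so the absorption probability is a_B = 4109/9320.

Answer: 4109/9320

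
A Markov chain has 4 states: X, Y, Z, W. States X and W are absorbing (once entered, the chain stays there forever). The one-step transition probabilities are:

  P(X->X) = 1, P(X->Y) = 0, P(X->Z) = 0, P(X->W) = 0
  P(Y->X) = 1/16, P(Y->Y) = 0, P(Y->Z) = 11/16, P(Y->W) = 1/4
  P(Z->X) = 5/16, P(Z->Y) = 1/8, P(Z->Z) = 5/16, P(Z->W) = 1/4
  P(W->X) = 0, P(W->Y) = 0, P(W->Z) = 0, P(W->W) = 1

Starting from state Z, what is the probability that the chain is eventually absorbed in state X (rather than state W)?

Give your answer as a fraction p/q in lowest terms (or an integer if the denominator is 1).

Answer: 41/77

Derivation:
Let a_i = P(absorbed in X | start in state i).
Boundary conditions: a_X = 1, a_W = 0.
For each transient state i, a_i = sum_j P(i->j) * a_j:
  a_Y = 1/16*a_X + 0*a_Y + 11/16*a_Z + 1/4*a_W
  a_Z = 5/16*a_X + 1/8*a_Y + 5/16*a_Z + 1/4*a_W

Substituting a_X = 1 and a_W = 0, rearrange to (I - Q) a = r where r[i] = P(i -> X):
  [1, -11/16] . (a_Y, a_Z) = 1/16
  [-1/8, 11/16] . (a_Y, a_Z) = 5/16

Solving yields:
  a_Y = 3/7
  a_Z = 41/77

Starting state is Z, so the absorption probability is a_Z = 41/77.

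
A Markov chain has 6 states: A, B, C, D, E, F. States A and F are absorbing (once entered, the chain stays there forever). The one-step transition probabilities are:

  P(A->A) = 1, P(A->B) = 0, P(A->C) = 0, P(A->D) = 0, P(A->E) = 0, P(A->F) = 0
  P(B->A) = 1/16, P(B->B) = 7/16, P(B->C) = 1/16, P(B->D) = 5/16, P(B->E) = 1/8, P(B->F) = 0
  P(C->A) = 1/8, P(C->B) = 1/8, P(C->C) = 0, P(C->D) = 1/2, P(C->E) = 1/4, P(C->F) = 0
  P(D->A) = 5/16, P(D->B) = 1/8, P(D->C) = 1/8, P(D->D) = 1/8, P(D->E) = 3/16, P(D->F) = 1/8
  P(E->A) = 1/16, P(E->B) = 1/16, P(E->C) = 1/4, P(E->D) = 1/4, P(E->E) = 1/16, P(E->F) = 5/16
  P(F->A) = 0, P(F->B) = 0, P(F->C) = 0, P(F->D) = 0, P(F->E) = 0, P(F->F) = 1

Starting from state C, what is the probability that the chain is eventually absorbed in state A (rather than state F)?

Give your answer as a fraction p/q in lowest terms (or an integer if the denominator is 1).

Let a_i = P(absorbed in A | start in state i).
Boundary conditions: a_A = 1, a_F = 0.
For each transient state i, a_i = sum_j P(i->j) * a_j:
  a_B = 1/16*a_A + 7/16*a_B + 1/16*a_C + 5/16*a_D + 1/8*a_E + 0*a_F
  a_C = 1/8*a_A + 1/8*a_B + 0*a_C + 1/2*a_D + 1/4*a_E + 0*a_F
  a_D = 5/16*a_A + 1/8*a_B + 1/8*a_C + 1/8*a_D + 3/16*a_E + 1/8*a_F
  a_E = 1/16*a_A + 1/16*a_B + 1/4*a_C + 1/4*a_D + 1/16*a_E + 5/16*a_F

Substituting a_A = 1 and a_F = 0, rearrange to (I - Q) a = r where r[i] = P(i -> A):
  [9/16, -1/16, -5/16, -1/8] . (a_B, a_C, a_D, a_E) = 1/16
  [-1/8, 1, -1/2, -1/4] . (a_B, a_C, a_D, a_E) = 1/8
  [-1/8, -1/8, 7/8, -3/16] . (a_B, a_C, a_D, a_E) = 5/16
  [-1/16, -1/4, -1/4, 15/16] . (a_B, a_C, a_D, a_E) = 1/16

Solving yields:
  a_B = 1458/2305
  a_C = 5831/9220
  a_D = 5841/9220
  a_E = 1029/2305

Starting state is C, so the absorption probability is a_C = 5831/9220.

Answer: 5831/9220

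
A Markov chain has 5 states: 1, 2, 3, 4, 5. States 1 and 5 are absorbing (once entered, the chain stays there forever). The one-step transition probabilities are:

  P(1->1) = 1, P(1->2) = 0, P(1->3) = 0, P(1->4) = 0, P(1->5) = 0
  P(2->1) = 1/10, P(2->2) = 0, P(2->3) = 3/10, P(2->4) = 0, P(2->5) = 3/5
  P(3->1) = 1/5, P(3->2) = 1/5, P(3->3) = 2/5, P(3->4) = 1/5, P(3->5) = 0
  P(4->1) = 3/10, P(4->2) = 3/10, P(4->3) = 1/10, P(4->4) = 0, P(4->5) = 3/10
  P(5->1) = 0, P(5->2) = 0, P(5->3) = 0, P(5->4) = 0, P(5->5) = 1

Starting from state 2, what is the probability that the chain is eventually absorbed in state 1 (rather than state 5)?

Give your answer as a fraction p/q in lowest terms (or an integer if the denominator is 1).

Let a_i = P(absorbed in 1 | start in state i).
Boundary conditions: a_1 = 1, a_5 = 0.
For each transient state i, a_i = sum_j P(i->j) * a_j:
  a_2 = 1/10*a_1 + 0*a_2 + 3/10*a_3 + 0*a_4 + 3/5*a_5
  a_3 = 1/5*a_1 + 1/5*a_2 + 2/5*a_3 + 1/5*a_4 + 0*a_5
  a_4 = 3/10*a_1 + 3/10*a_2 + 1/10*a_3 + 0*a_4 + 3/10*a_5

Substituting a_1 = 1 and a_5 = 0, rearrange to (I - Q) a = r where r[i] = P(i -> 1):
  [1, -3/10, 0] . (a_2, a_3, a_4) = 1/10
  [-1/5, 3/5, -1/5] . (a_2, a_3, a_4) = 1/5
  [-3/10, -1/10, 1] . (a_2, a_3, a_4) = 3/10

Solving yields:
  a_2 = 68/251
  a_3 = 143/251
  a_4 = 110/251

Starting state is 2, so the absorption probability is a_2 = 68/251.

Answer: 68/251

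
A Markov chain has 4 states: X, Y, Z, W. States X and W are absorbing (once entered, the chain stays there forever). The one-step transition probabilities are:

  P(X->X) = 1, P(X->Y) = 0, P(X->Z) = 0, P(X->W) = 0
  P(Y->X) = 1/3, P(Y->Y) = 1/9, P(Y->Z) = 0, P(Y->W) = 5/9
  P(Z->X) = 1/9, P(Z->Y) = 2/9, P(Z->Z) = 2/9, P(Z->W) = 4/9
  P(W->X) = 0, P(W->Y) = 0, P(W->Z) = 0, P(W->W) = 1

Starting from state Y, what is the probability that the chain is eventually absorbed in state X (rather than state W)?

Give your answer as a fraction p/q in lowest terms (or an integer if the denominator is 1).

Answer: 3/8

Derivation:
Let a_i = P(absorbed in X | start in state i).
Boundary conditions: a_X = 1, a_W = 0.
For each transient state i, a_i = sum_j P(i->j) * a_j:
  a_Y = 1/3*a_X + 1/9*a_Y + 0*a_Z + 5/9*a_W
  a_Z = 1/9*a_X + 2/9*a_Y + 2/9*a_Z + 4/9*a_W

Substituting a_X = 1 and a_W = 0, rearrange to (I - Q) a = r where r[i] = P(i -> X):
  [8/9, 0] . (a_Y, a_Z) = 1/3
  [-2/9, 7/9] . (a_Y, a_Z) = 1/9

Solving yields:
  a_Y = 3/8
  a_Z = 1/4

Starting state is Y, so the absorption probability is a_Y = 3/8.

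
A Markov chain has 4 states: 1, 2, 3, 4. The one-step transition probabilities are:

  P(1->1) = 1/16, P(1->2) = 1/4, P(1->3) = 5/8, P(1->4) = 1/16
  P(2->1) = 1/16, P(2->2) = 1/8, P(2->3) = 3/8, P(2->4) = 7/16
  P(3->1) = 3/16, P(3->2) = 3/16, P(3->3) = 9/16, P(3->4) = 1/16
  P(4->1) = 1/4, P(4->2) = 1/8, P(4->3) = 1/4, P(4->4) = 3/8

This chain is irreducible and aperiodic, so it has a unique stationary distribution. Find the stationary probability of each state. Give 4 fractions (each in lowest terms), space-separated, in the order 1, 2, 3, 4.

The stationary distribution satisfies pi = pi * P, i.e.:
  pi_1 = 1/16*pi_1 + 1/16*pi_2 + 3/16*pi_3 + 1/4*pi_4
  pi_2 = 1/4*pi_1 + 1/8*pi_2 + 3/16*pi_3 + 1/8*pi_4
  pi_3 = 5/8*pi_1 + 3/8*pi_2 + 9/16*pi_3 + 1/4*pi_4
  pi_4 = 1/16*pi_1 + 7/16*pi_2 + 1/16*pi_3 + 3/8*pi_4
with normalization: pi_1 + pi_2 + pi_3 + pi_4 = 1.

Using the first 3 balance equations plus normalization, the linear system A*pi = b is:
  [-15/16, 1/16, 3/16, 1/4] . pi = 0
  [1/4, -7/8, 3/16, 1/8] . pi = 0
  [5/8, 3/8, -7/16, 1/4] . pi = 0
  [1, 1, 1, 1] . pi = 1

Solving yields:
  pi_1 = 55/349
  pi_2 = 61/349
  pi_3 = 168/349
  pi_4 = 65/349

Verification (pi * P):
  55/349*1/16 + 61/349*1/16 + 168/349*3/16 + 65/349*1/4 = 55/349 = pi_1  (ok)
  55/349*1/4 + 61/349*1/8 + 168/349*3/16 + 65/349*1/8 = 61/349 = pi_2  (ok)
  55/349*5/8 + 61/349*3/8 + 168/349*9/16 + 65/349*1/4 = 168/349 = pi_3  (ok)
  55/349*1/16 + 61/349*7/16 + 168/349*1/16 + 65/349*3/8 = 65/349 = pi_4  (ok)

Answer: 55/349 61/349 168/349 65/349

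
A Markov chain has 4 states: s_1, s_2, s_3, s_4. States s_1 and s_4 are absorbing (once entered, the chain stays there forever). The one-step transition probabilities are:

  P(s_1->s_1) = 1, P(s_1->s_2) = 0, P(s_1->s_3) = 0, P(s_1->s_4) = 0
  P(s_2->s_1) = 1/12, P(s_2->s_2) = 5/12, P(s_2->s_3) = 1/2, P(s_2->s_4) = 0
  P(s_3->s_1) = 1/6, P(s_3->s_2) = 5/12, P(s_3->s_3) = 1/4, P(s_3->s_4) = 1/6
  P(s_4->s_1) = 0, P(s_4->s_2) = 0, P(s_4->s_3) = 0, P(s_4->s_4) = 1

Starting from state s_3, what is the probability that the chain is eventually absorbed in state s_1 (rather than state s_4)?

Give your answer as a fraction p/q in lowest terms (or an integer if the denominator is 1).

Let a_i = P(absorbed in s_1 | start in state i).
Boundary conditions: a_s_1 = 1, a_s_4 = 0.
For each transient state i, a_i = sum_j P(i->j) * a_j:
  a_s_2 = 1/12*a_s_1 + 5/12*a_s_2 + 1/2*a_s_3 + 0*a_s_4
  a_s_3 = 1/6*a_s_1 + 5/12*a_s_2 + 1/4*a_s_3 + 1/6*a_s_4

Substituting a_s_1 = 1 and a_s_4 = 0, rearrange to (I - Q) a = r where r[i] = P(i -> s_1):
  [7/12, -1/2] . (a_s_2, a_s_3) = 1/12
  [-5/12, 3/4] . (a_s_2, a_s_3) = 1/6

Solving yields:
  a_s_2 = 7/11
  a_s_3 = 19/33

Starting state is s_3, so the absorption probability is a_s_3 = 19/33.

Answer: 19/33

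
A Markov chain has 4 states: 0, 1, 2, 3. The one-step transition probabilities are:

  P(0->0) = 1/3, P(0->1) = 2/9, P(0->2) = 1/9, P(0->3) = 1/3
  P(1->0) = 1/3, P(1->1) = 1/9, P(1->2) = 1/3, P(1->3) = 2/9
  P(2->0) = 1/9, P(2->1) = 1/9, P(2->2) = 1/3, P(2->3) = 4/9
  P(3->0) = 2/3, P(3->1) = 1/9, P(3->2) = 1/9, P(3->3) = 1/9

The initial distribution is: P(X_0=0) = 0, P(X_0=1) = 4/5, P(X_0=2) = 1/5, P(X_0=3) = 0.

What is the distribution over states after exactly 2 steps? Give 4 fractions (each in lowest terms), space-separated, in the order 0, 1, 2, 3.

Answer: 47/135 58/405 17/81 121/405

Derivation:
Propagating the distribution step by step (d_{t+1} = d_t * P):
d_0 = (0=0, 1=4/5, 2=1/5, 3=0)
  d_1[0] = 0*1/3 + 4/5*1/3 + 1/5*1/9 + 0*2/3 = 13/45
  d_1[1] = 0*2/9 + 4/5*1/9 + 1/5*1/9 + 0*1/9 = 1/9
  d_1[2] = 0*1/9 + 4/5*1/3 + 1/5*1/3 + 0*1/9 = 1/3
  d_1[3] = 0*1/3 + 4/5*2/9 + 1/5*4/9 + 0*1/9 = 4/15
d_1 = (0=13/45, 1=1/9, 2=1/3, 3=4/15)
  d_2[0] = 13/45*1/3 + 1/9*1/3 + 1/3*1/9 + 4/15*2/3 = 47/135
  d_2[1] = 13/45*2/9 + 1/9*1/9 + 1/3*1/9 + 4/15*1/9 = 58/405
  d_2[2] = 13/45*1/9 + 1/9*1/3 + 1/3*1/3 + 4/15*1/9 = 17/81
  d_2[3] = 13/45*1/3 + 1/9*2/9 + 1/3*4/9 + 4/15*1/9 = 121/405
d_2 = (0=47/135, 1=58/405, 2=17/81, 3=121/405)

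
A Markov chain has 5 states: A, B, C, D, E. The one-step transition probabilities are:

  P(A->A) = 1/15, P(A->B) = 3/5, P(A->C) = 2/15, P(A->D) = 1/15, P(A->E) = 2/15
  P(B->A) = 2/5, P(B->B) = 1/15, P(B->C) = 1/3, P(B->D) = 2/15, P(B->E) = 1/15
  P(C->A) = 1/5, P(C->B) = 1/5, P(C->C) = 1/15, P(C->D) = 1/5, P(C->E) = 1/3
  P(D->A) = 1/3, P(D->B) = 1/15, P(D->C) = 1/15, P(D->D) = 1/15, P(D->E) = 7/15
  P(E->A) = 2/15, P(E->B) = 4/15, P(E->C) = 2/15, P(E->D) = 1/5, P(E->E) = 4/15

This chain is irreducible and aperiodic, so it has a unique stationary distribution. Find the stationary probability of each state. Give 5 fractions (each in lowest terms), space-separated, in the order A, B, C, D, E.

Answer: 1187/5304 2681/10608 1739/10608 1435/10608 61/272

Derivation:
The stationary distribution satisfies pi = pi * P, i.e.:
  pi_A = 1/15*pi_A + 2/5*pi_B + 1/5*pi_C + 1/3*pi_D + 2/15*pi_E
  pi_B = 3/5*pi_A + 1/15*pi_B + 1/5*pi_C + 1/15*pi_D + 4/15*pi_E
  pi_C = 2/15*pi_A + 1/3*pi_B + 1/15*pi_C + 1/15*pi_D + 2/15*pi_E
  pi_D = 1/15*pi_A + 2/15*pi_B + 1/5*pi_C + 1/15*pi_D + 1/5*pi_E
  pi_E = 2/15*pi_A + 1/15*pi_B + 1/3*pi_C + 7/15*pi_D + 4/15*pi_E
with normalization: pi_A + pi_B + pi_C + pi_D + pi_E = 1.

Using the first 4 balance equations plus normalization, the linear system A*pi = b is:
  [-14/15, 2/5, 1/5, 1/3, 2/15] . pi = 0
  [3/5, -14/15, 1/5, 1/15, 4/15] . pi = 0
  [2/15, 1/3, -14/15, 1/15, 2/15] . pi = 0
  [1/15, 2/15, 1/5, -14/15, 1/5] . pi = 0
  [1, 1, 1, 1, 1] . pi = 1

Solving yields:
  pi_A = 1187/5304
  pi_B = 2681/10608
  pi_C = 1739/10608
  pi_D = 1435/10608
  pi_E = 61/272

Verification (pi * P):
  1187/5304*1/15 + 2681/10608*2/5 + 1739/10608*1/5 + 1435/10608*1/3 + 61/272*2/15 = 1187/5304 = pi_A  (ok)
  1187/5304*3/5 + 2681/10608*1/15 + 1739/10608*1/5 + 1435/10608*1/15 + 61/272*4/15 = 2681/10608 = pi_B  (ok)
  1187/5304*2/15 + 2681/10608*1/3 + 1739/10608*1/15 + 1435/10608*1/15 + 61/272*2/15 = 1739/10608 = pi_C  (ok)
  1187/5304*1/15 + 2681/10608*2/15 + 1739/10608*1/5 + 1435/10608*1/15 + 61/272*1/5 = 1435/10608 = pi_D  (ok)
  1187/5304*2/15 + 2681/10608*1/15 + 1739/10608*1/3 + 1435/10608*7/15 + 61/272*4/15 = 61/272 = pi_E  (ok)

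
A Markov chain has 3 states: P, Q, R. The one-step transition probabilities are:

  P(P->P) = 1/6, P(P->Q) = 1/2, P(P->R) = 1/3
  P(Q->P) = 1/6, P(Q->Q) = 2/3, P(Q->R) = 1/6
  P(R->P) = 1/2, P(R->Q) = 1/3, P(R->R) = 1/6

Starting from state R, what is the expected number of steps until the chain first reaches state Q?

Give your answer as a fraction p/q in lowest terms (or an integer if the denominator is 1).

Let h_i = expected steps to first reach Q from state i.
Boundary: h_Q = 0.
First-step equations for the other states:
  h_P = 1 + 1/6*h_P + 1/2*h_Q + 1/3*h_R
  h_R = 1 + 1/2*h_P + 1/3*h_Q + 1/6*h_R

Substituting h_Q = 0 and rearranging gives the linear system (I - Q) h = 1:
  [5/6, -1/3] . (h_P, h_R) = 1
  [-1/2, 5/6] . (h_P, h_R) = 1

Solving yields:
  h_P = 42/19
  h_R = 48/19

Starting state is R, so the expected hitting time is h_R = 48/19.

Answer: 48/19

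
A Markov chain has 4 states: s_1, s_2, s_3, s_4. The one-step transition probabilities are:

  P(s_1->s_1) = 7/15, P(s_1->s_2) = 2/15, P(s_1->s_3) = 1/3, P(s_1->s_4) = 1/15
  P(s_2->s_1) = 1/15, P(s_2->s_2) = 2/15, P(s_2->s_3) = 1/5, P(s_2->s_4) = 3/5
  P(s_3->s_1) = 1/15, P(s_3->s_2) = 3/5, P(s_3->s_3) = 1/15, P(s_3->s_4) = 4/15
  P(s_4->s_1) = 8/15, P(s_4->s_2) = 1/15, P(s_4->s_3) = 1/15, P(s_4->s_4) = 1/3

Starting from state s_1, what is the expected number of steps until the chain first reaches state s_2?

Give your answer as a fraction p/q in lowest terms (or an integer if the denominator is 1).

Let h_i = expected steps to first reach s_2 from state i.
Boundary: h_s_2 = 0.
First-step equations for the other states:
  h_s_1 = 1 + 7/15*h_s_1 + 2/15*h_s_2 + 1/3*h_s_3 + 1/15*h_s_4
  h_s_3 = 1 + 1/15*h_s_1 + 3/5*h_s_2 + 1/15*h_s_3 + 4/15*h_s_4
  h_s_4 = 1 + 8/15*h_s_1 + 1/15*h_s_2 + 1/15*h_s_3 + 1/3*h_s_4

Substituting h_s_2 = 0 and rearranging gives the linear system (I - Q) h = 1:
  [8/15, -1/3, -1/15] . (h_s_1, h_s_3, h_s_4) = 1
  [-1/15, 14/15, -4/15] . (h_s_1, h_s_3, h_s_4) = 1
  [-8/15, -1/15, 2/3] . (h_s_1, h_s_3, h_s_4) = 1

Solving yields:
  h_s_1 = 13/3
  h_s_3 = 49/17
  h_s_4 = 268/51

Starting state is s_1, so the expected hitting time is h_s_1 = 13/3.

Answer: 13/3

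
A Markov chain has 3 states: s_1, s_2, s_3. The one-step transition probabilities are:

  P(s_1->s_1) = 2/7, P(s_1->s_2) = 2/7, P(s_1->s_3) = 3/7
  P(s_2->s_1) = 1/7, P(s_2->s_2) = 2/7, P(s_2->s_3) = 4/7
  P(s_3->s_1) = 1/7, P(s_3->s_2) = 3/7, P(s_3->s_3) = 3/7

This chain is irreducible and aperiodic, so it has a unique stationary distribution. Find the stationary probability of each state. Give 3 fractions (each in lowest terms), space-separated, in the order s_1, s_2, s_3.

The stationary distribution satisfies pi = pi * P, i.e.:
  pi_s_1 = 2/7*pi_s_1 + 1/7*pi_s_2 + 1/7*pi_s_3
  pi_s_2 = 2/7*pi_s_1 + 2/7*pi_s_2 + 3/7*pi_s_3
  pi_s_3 = 3/7*pi_s_1 + 4/7*pi_s_2 + 3/7*pi_s_3
with normalization: pi_s_1 + pi_s_2 + pi_s_3 = 1.

Using the first 2 balance equations plus normalization, the linear system A*pi = b is:
  [-5/7, 1/7, 1/7] . pi = 0
  [2/7, -5/7, 3/7] . pi = 0
  [1, 1, 1] . pi = 1

Solving yields:
  pi_s_1 = 1/6
  pi_s_2 = 17/48
  pi_s_3 = 23/48

Verification (pi * P):
  1/6*2/7 + 17/48*1/7 + 23/48*1/7 = 1/6 = pi_s_1  (ok)
  1/6*2/7 + 17/48*2/7 + 23/48*3/7 = 17/48 = pi_s_2  (ok)
  1/6*3/7 + 17/48*4/7 + 23/48*3/7 = 23/48 = pi_s_3  (ok)

Answer: 1/6 17/48 23/48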